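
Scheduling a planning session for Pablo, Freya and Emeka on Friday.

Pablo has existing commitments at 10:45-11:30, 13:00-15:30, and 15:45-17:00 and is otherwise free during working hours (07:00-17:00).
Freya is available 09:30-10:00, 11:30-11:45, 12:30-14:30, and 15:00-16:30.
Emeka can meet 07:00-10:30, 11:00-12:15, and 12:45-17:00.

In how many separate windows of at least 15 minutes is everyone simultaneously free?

Pablo free within 07:00–17:00: 07:00–10:45, 11:30–13:00, 15:30–15:45.
Pablo ∩ Freya: 09:30–10:00, 11:30–11:45, 12:30–13:00, 15:30–15:45.
Pablo ∩ Freya ∩ Emeka: 09:30–10:00, 11:30–11:45, 12:45–13:00, 15:30–15:45.
Windows ≥ 15 min: 09:30–10:00, 11:30–11:45, 12:45–13:00, 15:30–15:45.
That's 4 windows.

4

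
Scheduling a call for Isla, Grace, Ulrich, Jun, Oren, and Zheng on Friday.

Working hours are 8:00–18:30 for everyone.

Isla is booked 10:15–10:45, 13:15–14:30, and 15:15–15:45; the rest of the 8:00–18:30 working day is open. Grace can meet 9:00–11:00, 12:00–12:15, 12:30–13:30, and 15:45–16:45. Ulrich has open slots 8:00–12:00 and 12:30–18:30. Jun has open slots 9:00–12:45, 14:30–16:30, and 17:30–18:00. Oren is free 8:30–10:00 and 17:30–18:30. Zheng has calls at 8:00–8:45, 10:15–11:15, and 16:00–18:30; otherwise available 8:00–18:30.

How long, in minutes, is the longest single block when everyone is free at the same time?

60 minutes

Isla free within 08:00–18:30: 08:00–10:15, 10:45–13:15, 14:30–15:15, 15:45–18:30.
Zheng free within 08:00–18:30: 08:45–10:15, 11:15–16:00.
Isla ∩ Grace: 09:00–10:15, 10:45–11:00, 12:00–12:15, 12:30–13:15, 15:45–16:45.
Isla ∩ Grace ∩ Ulrich: 09:00–10:15, 10:45–11:00, 12:30–13:15, 15:45–16:45.
Isla ∩ Grace ∩ Ulrich ∩ Jun: 09:00–10:15, 10:45–11:00, 12:30–12:45, 15:45–16:30.
Isla ∩ Grace ∩ Ulrich ∩ Jun ∩ Oren: 09:00–10:00.
Isla ∩ Grace ∩ Ulrich ∩ Jun ∩ Oren ∩ Zheng: 09:00–10:00.
Single common window of 60 minutes.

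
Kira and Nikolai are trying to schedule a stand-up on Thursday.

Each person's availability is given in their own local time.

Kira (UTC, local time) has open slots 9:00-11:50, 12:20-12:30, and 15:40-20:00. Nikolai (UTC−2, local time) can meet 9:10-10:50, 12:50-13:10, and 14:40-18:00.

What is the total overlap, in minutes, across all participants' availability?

250 minutes

Kira → UTC: 09:00–11:50, 12:20–12:30, 15:40–20:00.
Nikolai → UTC: 11:10–12:50, 14:50–15:10, 16:40–20:00.
Kira ∩ Nikolai: 11:10–11:50, 12:20–12:30, 16:40–20:00.
Total common minutes: 40 + 10 + 200 = 250.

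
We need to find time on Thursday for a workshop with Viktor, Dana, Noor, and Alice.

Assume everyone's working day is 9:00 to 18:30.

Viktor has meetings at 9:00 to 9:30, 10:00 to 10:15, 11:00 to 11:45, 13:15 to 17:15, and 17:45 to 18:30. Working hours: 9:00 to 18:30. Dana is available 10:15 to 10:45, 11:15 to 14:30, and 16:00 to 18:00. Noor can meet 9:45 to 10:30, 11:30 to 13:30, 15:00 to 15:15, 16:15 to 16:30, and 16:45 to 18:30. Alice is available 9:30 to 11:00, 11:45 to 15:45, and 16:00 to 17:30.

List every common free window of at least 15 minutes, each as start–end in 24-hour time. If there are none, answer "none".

10:15–10:30, 11:45–13:15, 17:15–17:30

Viktor free within 09:00–18:30: 09:30–10:00, 10:15–11:00, 11:45–13:15, 17:15–17:45.
Viktor ∩ Dana: 10:15–10:45, 11:45–13:15, 17:15–17:45.
Viktor ∩ Dana ∩ Noor: 10:15–10:30, 11:45–13:15, 17:15–17:45.
Viktor ∩ Dana ∩ Noor ∩ Alice: 10:15–10:30, 11:45–13:15, 17:15–17:30.
Windows ≥ 15 min: 10:15–10:30, 11:45–13:15, 17:15–17:30.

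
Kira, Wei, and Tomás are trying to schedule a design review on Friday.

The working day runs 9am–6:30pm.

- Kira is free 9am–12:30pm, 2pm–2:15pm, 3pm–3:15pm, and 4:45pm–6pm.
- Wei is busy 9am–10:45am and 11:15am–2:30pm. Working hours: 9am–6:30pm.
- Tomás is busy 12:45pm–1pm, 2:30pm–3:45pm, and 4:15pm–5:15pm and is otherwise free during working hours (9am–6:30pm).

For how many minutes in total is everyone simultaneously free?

75 minutes

Wei free within 09:00–18:30: 10:45–11:15, 14:30–18:30.
Tomás free within 09:00–18:30: 09:00–12:45, 13:00–14:30, 15:45–16:15, 17:15–18:30.
Kira ∩ Wei: 10:45–11:15, 15:00–15:15, 16:45–18:00.
Kira ∩ Wei ∩ Tomás: 10:45–11:15, 17:15–18:00.
Total common minutes: 30 + 45 = 75.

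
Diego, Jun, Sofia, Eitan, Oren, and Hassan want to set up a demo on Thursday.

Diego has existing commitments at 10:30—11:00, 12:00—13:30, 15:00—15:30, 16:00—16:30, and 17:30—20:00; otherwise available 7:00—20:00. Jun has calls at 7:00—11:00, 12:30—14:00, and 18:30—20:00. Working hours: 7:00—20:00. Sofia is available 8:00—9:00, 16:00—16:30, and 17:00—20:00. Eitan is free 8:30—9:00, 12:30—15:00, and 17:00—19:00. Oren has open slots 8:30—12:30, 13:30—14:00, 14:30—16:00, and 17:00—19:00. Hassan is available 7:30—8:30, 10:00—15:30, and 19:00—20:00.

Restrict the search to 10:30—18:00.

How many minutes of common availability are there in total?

Diego free within 07:00–20:00: 07:00–10:30, 11:00–12:00, 13:30–15:00, 15:30–16:00, 16:30–17:30.
Jun free within 07:00–20:00: 11:00–12:30, 14:00–18:30.
Diego ∩ Jun: 11:00–12:00, 14:00–15:00, 15:30–16:00, 16:30–17:30.
Diego ∩ Jun ∩ Sofia: 17:00–17:30.
Diego ∩ Jun ∩ Sofia ∩ Eitan: 17:00–17:30.
Diego ∩ Jun ∩ Sofia ∩ Eitan ∩ Oren: 17:00–17:30.
Diego ∩ Jun ∩ Sofia ∩ Eitan ∩ Oren ∩ Hassan: (none).
Restricted to 10:30–18:00: (none).
Total common minutes: 0.

0 minutes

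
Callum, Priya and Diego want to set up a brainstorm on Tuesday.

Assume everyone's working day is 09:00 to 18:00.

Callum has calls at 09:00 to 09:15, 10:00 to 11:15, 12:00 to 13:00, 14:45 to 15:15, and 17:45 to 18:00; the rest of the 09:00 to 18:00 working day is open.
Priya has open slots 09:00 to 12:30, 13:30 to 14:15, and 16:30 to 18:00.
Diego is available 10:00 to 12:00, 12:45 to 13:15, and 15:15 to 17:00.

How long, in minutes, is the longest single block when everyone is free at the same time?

45 minutes

Callum free within 09:00–18:00: 09:15–10:00, 11:15–12:00, 13:00–14:45, 15:15–17:45.
Callum ∩ Priya: 09:15–10:00, 11:15–12:00, 13:30–14:15, 16:30–17:45.
Callum ∩ Priya ∩ Diego: 11:15–12:00, 16:30–17:00.
Common window lengths: 45, 30 min; longest is 45.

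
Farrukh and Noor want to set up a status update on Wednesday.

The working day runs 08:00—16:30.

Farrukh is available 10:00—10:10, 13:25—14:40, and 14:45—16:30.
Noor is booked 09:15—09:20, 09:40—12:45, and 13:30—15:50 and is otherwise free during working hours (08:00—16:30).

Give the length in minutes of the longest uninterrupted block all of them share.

Noor free within 08:00–16:30: 08:00–09:15, 09:20–09:40, 12:45–13:30, 15:50–16:30.
Farrukh ∩ Noor: 13:25–13:30, 15:50–16:30.
Common window lengths: 5, 40 min; longest is 40.

40 minutes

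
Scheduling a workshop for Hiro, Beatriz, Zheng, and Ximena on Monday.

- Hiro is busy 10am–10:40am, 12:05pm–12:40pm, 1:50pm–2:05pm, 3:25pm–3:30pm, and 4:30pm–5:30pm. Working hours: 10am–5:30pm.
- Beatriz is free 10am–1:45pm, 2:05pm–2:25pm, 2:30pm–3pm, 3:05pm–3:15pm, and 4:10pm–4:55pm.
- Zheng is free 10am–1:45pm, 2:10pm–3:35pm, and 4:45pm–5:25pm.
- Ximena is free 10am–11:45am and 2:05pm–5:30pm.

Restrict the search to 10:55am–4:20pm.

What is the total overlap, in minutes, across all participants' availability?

105 minutes

Hiro free within 10:00–17:30: 10:40–12:05, 12:40–13:50, 14:05–15:25, 15:30–16:30.
Hiro ∩ Beatriz: 10:40–12:05, 12:40–13:45, 14:05–14:25, 14:30–15:00, 15:05–15:15, 16:10–16:30.
Hiro ∩ Beatriz ∩ Zheng: 10:40–12:05, 12:40–13:45, 14:10–14:25, 14:30–15:00, 15:05–15:15.
Hiro ∩ Beatriz ∩ Zheng ∩ Ximena: 10:40–11:45, 14:10–14:25, 14:30–15:00, 15:05–15:15.
Restricted to 10:55–16:20: 10:55–11:45, 14:10–14:25, 14:30–15:00, 15:05–15:15.
Total common minutes: 50 + 15 + 30 + 10 = 105.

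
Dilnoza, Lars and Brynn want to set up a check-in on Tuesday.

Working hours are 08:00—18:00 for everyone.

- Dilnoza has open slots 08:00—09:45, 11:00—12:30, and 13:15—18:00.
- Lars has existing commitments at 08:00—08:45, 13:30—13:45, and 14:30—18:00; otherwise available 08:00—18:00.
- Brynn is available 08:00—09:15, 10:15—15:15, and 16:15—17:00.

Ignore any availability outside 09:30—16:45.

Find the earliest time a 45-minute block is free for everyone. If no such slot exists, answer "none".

11:00

Lars free within 08:00–18:00: 08:45–13:30, 13:45–14:30.
Dilnoza ∩ Lars: 08:45–09:45, 11:00–12:30, 13:15–13:30, 13:45–14:30.
Dilnoza ∩ Lars ∩ Brynn: 08:45–09:15, 11:00–12:30, 13:15–13:30, 13:45–14:30.
Restricted to 09:30–16:45: 11:00–12:30, 13:15–13:30, 13:45–14:30.
Windows ≥ 45 min: 11:00–12:30, 13:45–14:30.
Earliest such window starts at 11:00.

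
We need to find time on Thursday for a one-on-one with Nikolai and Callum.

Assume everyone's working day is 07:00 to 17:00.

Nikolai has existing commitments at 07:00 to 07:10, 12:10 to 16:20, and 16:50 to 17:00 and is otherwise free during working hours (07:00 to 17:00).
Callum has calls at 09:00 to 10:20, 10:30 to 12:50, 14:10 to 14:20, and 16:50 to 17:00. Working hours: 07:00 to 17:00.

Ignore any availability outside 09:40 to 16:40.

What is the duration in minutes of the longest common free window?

20 minutes

Nikolai free within 07:00–17:00: 07:10–12:10, 16:20–16:50.
Callum free within 07:00–17:00: 07:00–09:00, 10:20–10:30, 12:50–14:10, 14:20–16:50.
Nikolai ∩ Callum: 07:10–09:00, 10:20–10:30, 16:20–16:50.
Restricted to 09:40–16:40: 10:20–10:30, 16:20–16:40.
Common window lengths: 10, 20 min; longest is 20.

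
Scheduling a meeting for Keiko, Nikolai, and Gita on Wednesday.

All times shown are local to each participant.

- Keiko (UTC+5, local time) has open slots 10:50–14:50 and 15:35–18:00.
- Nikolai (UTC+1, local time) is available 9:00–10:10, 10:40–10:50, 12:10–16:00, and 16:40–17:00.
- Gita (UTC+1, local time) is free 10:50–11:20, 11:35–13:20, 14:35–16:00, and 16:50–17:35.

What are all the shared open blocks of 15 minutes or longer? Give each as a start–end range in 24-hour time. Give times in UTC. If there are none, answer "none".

Keiko → UTC: 05:50–09:50, 10:35–13:00.
Nikolai → UTC: 08:00–09:10, 09:40–09:50, 11:10–15:00, 15:40–16:00.
Gita → UTC: 09:50–10:20, 10:35–12:20, 13:35–15:00, 15:50–16:35.
Keiko ∩ Nikolai: 08:00–09:10, 09:40–09:50, 11:10–13:00.
Keiko ∩ Nikolai ∩ Gita: 11:10–12:20.
Windows ≥ 15 min: 11:10–12:20.

11:10–12:20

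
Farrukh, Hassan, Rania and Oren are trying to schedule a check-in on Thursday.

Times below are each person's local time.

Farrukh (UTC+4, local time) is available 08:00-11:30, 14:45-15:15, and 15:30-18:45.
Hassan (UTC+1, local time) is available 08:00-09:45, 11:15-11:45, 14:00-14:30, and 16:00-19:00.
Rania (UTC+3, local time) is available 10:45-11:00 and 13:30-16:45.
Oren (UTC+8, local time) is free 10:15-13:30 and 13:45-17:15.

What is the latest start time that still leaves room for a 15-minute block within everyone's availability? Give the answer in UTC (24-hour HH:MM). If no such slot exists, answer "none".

none

Farrukh → UTC: 04:00–07:30, 10:45–11:15, 11:30–14:45.
Hassan → UTC: 07:00–08:45, 10:15–10:45, 13:00–13:30, 15:00–18:00.
Rania → UTC: 07:45–08:00, 10:30–13:45.
Oren → UTC: 02:15–05:30, 05:45–09:15.
Farrukh ∩ Hassan: 07:00–07:30, 13:00–13:30.
Farrukh ∩ Hassan ∩ Rania: 13:00–13:30.
Farrukh ∩ Hassan ∩ Rania ∩ Oren: (none).
Windows ≥ 15 min: (none).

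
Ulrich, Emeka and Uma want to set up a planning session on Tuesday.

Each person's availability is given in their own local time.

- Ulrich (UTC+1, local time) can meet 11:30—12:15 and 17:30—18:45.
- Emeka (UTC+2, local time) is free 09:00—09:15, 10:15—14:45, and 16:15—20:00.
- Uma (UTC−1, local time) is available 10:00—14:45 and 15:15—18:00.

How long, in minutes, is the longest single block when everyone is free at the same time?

75 minutes

Ulrich → UTC: 10:30–11:15, 16:30–17:45.
Emeka → UTC: 07:00–07:15, 08:15–12:45, 14:15–18:00.
Uma → UTC: 11:00–15:45, 16:15–19:00.
Ulrich ∩ Emeka: 10:30–11:15, 16:30–17:45.
Ulrich ∩ Emeka ∩ Uma: 11:00–11:15, 16:30–17:45.
Common window lengths: 15, 75 min; longest is 75.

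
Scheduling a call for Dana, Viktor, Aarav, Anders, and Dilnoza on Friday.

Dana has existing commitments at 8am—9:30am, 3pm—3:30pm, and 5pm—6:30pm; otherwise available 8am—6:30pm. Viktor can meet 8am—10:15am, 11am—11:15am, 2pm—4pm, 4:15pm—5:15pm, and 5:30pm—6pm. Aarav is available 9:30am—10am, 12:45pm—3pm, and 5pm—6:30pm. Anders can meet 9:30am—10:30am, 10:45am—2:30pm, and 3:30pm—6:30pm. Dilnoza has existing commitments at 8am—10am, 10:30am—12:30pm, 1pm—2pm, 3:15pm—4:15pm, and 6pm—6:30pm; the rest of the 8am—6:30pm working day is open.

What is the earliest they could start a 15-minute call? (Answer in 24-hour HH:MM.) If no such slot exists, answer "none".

Dana free within 08:00–18:30: 09:30–15:00, 15:30–17:00.
Dilnoza free within 08:00–18:30: 10:00–10:30, 12:30–13:00, 14:00–15:15, 16:15–18:00.
Dana ∩ Viktor: 09:30–10:15, 11:00–11:15, 14:00–15:00, 15:30–16:00, 16:15–17:00.
Dana ∩ Viktor ∩ Aarav: 09:30–10:00, 14:00–15:00.
Dana ∩ Viktor ∩ Aarav ∩ Anders: 09:30–10:00, 14:00–14:30.
Dana ∩ Viktor ∩ Aarav ∩ Anders ∩ Dilnoza: 14:00–14:30.
Windows ≥ 15 min: 14:00–14:30.
Earliest such window starts at 14:00.

14:00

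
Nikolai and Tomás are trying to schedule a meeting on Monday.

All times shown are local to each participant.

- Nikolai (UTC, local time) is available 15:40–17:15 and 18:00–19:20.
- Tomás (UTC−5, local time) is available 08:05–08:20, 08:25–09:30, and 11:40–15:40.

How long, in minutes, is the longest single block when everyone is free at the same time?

80 minutes

Nikolai → UTC: 15:40–17:15, 18:00–19:20.
Tomás → UTC: 13:05–13:20, 13:25–14:30, 16:40–20:40.
Nikolai ∩ Tomás: 16:40–17:15, 18:00–19:20.
Common window lengths: 35, 80 min; longest is 80.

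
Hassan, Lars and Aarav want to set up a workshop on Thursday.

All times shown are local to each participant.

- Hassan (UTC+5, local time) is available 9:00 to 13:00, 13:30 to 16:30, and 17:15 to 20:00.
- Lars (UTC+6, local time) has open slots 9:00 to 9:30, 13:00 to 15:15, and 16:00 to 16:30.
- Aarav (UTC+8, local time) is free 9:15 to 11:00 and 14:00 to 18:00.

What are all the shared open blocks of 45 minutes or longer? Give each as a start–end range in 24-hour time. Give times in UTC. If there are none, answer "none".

Hassan → UTC: 04:00–08:00, 08:30–11:30, 12:15–15:00.
Lars → UTC: 03:00–03:30, 07:00–09:15, 10:00–10:30.
Aarav → UTC: 01:15–03:00, 06:00–10:00.
Hassan ∩ Lars: 07:00–08:00, 08:30–09:15, 10:00–10:30.
Hassan ∩ Lars ∩ Aarav: 07:00–08:00, 08:30–09:15.
Windows ≥ 45 min: 07:00–08:00, 08:30–09:15.

07:00–08:00, 08:30–09:15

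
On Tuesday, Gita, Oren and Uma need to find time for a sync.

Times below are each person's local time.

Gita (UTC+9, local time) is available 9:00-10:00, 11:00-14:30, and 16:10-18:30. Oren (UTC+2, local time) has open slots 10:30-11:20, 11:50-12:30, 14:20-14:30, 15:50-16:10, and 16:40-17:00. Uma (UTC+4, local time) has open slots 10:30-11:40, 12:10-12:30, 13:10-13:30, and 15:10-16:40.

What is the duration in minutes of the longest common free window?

10 minutes

Gita → UTC: 00:00–01:00, 02:00–05:30, 07:10–09:30.
Oren → UTC: 08:30–09:20, 09:50–10:30, 12:20–12:30, 13:50–14:10, 14:40–15:00.
Uma → UTC: 06:30–07:40, 08:10–08:30, 09:10–09:30, 11:10–12:40.
Gita ∩ Oren: 08:30–09:20.
Gita ∩ Oren ∩ Uma: 09:10–09:20.
Single common window of 10 minutes.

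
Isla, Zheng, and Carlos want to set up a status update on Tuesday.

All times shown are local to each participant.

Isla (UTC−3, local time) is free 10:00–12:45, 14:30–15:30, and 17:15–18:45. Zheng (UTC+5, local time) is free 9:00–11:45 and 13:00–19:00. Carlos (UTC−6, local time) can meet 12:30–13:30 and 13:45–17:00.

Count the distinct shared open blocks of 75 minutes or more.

Isla → UTC: 13:00–15:45, 17:30–18:30, 20:15–21:45.
Zheng → UTC: 04:00–06:45, 08:00–14:00.
Carlos → UTC: 18:30–19:30, 19:45–23:00.
Isla ∩ Zheng: 13:00–14:00.
Isla ∩ Zheng ∩ Carlos: (none).
Windows ≥ 75 min: (none).
That's 0 windows.

0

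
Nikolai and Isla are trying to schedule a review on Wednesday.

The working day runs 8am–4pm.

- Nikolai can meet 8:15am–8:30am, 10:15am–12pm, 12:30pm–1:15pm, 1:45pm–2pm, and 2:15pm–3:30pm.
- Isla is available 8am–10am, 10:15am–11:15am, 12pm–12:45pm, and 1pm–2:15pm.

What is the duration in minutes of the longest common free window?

Nikolai ∩ Isla: 08:15–08:30, 10:15–11:15, 12:30–12:45, 13:00–13:15, 13:45–14:00.
Common window lengths: 15, 60, 15, 15, 15 min; longest is 60.

60 minutes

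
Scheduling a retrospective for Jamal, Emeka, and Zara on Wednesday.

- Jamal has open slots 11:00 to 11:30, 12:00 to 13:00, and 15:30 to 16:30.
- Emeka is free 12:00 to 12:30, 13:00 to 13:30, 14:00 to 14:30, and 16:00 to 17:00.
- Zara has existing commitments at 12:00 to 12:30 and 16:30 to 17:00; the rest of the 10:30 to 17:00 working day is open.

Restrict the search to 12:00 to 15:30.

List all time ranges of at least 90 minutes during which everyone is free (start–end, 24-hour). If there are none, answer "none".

none

Zara free within 10:30–17:00: 10:30–12:00, 12:30–16:30.
Jamal ∩ Emeka: 12:00–12:30, 16:00–16:30.
Jamal ∩ Emeka ∩ Zara: 16:00–16:30.
Restricted to 12:00–15:30: (none).
Windows ≥ 90 min: (none).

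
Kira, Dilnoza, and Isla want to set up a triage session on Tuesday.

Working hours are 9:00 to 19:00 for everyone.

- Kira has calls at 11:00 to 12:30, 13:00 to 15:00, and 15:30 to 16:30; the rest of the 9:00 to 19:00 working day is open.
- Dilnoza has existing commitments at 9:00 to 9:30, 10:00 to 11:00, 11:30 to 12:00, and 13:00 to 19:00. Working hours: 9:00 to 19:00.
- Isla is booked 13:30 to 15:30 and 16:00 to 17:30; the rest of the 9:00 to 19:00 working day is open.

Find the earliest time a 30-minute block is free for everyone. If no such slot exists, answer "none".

09:30

Kira free within 09:00–19:00: 09:00–11:00, 12:30–13:00, 15:00–15:30, 16:30–19:00.
Dilnoza free within 09:00–19:00: 09:30–10:00, 11:00–11:30, 12:00–13:00.
Isla free within 09:00–19:00: 09:00–13:30, 15:30–16:00, 17:30–19:00.
Kira ∩ Dilnoza: 09:30–10:00, 12:30–13:00.
Kira ∩ Dilnoza ∩ Isla: 09:30–10:00, 12:30–13:00.
Windows ≥ 30 min: 09:30–10:00, 12:30–13:00.
Earliest such window starts at 09:30.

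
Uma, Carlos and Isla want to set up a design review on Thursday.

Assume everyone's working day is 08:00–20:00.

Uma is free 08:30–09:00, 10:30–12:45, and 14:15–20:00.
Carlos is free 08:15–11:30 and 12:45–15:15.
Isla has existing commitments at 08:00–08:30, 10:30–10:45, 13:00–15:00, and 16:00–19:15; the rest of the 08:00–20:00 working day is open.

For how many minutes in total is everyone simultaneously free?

90 minutes

Isla free within 08:00–20:00: 08:30–10:30, 10:45–13:00, 15:00–16:00, 19:15–20:00.
Uma ∩ Carlos: 08:30–09:00, 10:30–11:30, 14:15–15:15.
Uma ∩ Carlos ∩ Isla: 08:30–09:00, 10:45–11:30, 15:00–15:15.
Total common minutes: 30 + 45 + 15 = 90.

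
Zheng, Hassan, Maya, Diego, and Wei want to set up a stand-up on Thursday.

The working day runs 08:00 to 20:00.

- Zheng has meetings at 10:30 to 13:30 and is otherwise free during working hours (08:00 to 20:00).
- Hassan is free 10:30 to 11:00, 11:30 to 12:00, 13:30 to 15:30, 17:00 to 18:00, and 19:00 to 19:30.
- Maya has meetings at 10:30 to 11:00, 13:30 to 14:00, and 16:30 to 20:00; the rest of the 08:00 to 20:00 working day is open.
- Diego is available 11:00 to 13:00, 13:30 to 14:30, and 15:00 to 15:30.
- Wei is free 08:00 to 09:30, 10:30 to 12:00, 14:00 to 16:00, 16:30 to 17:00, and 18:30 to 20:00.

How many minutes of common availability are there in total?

Zheng free within 08:00–20:00: 08:00–10:30, 13:30–20:00.
Maya free within 08:00–20:00: 08:00–10:30, 11:00–13:30, 14:00–16:30.
Zheng ∩ Hassan: 13:30–15:30, 17:00–18:00, 19:00–19:30.
Zheng ∩ Hassan ∩ Maya: 14:00–15:30.
Zheng ∩ Hassan ∩ Maya ∩ Diego: 14:00–14:30, 15:00–15:30.
Zheng ∩ Hassan ∩ Maya ∩ Diego ∩ Wei: 14:00–14:30, 15:00–15:30.
Total common minutes: 30 + 30 = 60.

60 minutes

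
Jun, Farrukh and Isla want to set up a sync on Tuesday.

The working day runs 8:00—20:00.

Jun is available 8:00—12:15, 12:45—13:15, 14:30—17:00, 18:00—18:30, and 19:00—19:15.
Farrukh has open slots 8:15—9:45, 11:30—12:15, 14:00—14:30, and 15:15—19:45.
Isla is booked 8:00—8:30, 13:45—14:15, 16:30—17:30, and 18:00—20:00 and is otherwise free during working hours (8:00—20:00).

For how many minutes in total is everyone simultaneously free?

Isla free within 08:00–20:00: 08:30–13:45, 14:15–16:30, 17:30–18:00.
Jun ∩ Farrukh: 08:15–09:45, 11:30–12:15, 15:15–17:00, 18:00–18:30, 19:00–19:15.
Jun ∩ Farrukh ∩ Isla: 08:30–09:45, 11:30–12:15, 15:15–16:30.
Total common minutes: 75 + 45 + 75 = 195.

195 minutes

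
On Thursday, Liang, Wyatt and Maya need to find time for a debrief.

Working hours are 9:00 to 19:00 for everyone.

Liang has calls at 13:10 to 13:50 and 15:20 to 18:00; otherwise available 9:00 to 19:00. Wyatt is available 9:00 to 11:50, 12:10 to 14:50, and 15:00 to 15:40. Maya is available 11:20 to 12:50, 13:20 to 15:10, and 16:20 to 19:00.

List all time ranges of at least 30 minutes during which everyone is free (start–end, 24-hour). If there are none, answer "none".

Liang free within 09:00–19:00: 09:00–13:10, 13:50–15:20, 18:00–19:00.
Liang ∩ Wyatt: 09:00–11:50, 12:10–13:10, 13:50–14:50, 15:00–15:20.
Liang ∩ Wyatt ∩ Maya: 11:20–11:50, 12:10–12:50, 13:50–14:50, 15:00–15:10.
Windows ≥ 30 min: 11:20–11:50, 12:10–12:50, 13:50–14:50.

11:20–11:50, 12:10–12:50, 13:50–14:50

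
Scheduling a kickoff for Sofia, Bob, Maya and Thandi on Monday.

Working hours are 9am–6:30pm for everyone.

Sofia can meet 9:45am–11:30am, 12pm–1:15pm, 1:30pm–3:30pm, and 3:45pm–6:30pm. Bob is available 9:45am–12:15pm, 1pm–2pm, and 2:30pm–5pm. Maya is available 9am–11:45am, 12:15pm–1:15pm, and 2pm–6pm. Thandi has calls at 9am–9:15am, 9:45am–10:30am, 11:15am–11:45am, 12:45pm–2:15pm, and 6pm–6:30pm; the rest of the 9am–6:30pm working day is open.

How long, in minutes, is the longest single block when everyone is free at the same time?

75 minutes

Thandi free within 09:00–18:30: 09:15–09:45, 10:30–11:15, 11:45–12:45, 14:15–18:00.
Sofia ∩ Bob: 09:45–11:30, 12:00–12:15, 13:00–13:15, 13:30–14:00, 14:30–15:30, 15:45–17:00.
Sofia ∩ Bob ∩ Maya: 09:45–11:30, 13:00–13:15, 14:30–15:30, 15:45–17:00.
Sofia ∩ Bob ∩ Maya ∩ Thandi: 10:30–11:15, 14:30–15:30, 15:45–17:00.
Common window lengths: 45, 60, 75 min; longest is 75.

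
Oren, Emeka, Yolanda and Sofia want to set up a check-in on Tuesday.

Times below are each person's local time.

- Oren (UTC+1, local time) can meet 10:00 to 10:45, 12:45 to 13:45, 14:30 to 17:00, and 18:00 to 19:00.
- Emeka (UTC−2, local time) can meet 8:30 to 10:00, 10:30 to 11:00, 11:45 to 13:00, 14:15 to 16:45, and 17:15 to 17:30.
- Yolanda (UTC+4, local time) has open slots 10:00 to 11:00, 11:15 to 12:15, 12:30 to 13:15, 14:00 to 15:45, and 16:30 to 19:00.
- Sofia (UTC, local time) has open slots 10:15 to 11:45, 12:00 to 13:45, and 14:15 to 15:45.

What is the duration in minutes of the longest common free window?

Oren → UTC: 09:00–09:45, 11:45–12:45, 13:30–16:00, 17:00–18:00.
Emeka → UTC: 10:30–12:00, 12:30–13:00, 13:45–15:00, 16:15–18:45, 19:15–19:30.
Yolanda → UTC: 06:00–07:00, 07:15–08:15, 08:30–09:15, 10:00–11:45, 12:30–15:00.
Sofia → UTC: 10:15–11:45, 12:00–13:45, 14:15–15:45.
Oren ∩ Emeka: 11:45–12:00, 12:30–12:45, 13:45–15:00, 17:00–18:00.
Oren ∩ Emeka ∩ Yolanda: 12:30–12:45, 13:45–15:00.
Oren ∩ Emeka ∩ Yolanda ∩ Sofia: 12:30–12:45, 14:15–15:00.
Common window lengths: 15, 45 min; longest is 45.

45 minutes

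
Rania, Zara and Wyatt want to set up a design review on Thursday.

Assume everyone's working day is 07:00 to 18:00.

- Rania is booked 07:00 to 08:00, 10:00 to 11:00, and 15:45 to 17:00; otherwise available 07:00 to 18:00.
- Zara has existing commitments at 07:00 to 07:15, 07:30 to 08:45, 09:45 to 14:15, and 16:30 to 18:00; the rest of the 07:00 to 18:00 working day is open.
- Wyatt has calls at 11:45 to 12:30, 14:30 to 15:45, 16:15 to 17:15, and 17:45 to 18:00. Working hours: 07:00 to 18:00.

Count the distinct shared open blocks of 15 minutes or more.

Rania free within 07:00–18:00: 08:00–10:00, 11:00–15:45, 17:00–18:00.
Zara free within 07:00–18:00: 07:15–07:30, 08:45–09:45, 14:15–16:30.
Wyatt free within 07:00–18:00: 07:00–11:45, 12:30–14:30, 15:45–16:15, 17:15–17:45.
Rania ∩ Zara: 08:45–09:45, 14:15–15:45.
Rania ∩ Zara ∩ Wyatt: 08:45–09:45, 14:15–14:30.
Windows ≥ 15 min: 08:45–09:45, 14:15–14:30.
That's 2 windows.

2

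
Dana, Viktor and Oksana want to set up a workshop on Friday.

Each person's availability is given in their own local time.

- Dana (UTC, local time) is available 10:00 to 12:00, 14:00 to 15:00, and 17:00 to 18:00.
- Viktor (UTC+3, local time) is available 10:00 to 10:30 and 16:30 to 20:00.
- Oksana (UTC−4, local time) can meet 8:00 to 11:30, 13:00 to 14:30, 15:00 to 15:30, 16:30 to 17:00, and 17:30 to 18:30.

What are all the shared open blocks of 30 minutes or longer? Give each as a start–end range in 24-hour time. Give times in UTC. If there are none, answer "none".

14:00–15:00

Dana → UTC: 10:00–12:00, 14:00–15:00, 17:00–18:00.
Viktor → UTC: 07:00–07:30, 13:30–17:00.
Oksana → UTC: 12:00–15:30, 17:00–18:30, 19:00–19:30, 20:30–21:00, 21:30–22:30.
Dana ∩ Viktor: 14:00–15:00.
Dana ∩ Viktor ∩ Oksana: 14:00–15:00.
Windows ≥ 30 min: 14:00–15:00.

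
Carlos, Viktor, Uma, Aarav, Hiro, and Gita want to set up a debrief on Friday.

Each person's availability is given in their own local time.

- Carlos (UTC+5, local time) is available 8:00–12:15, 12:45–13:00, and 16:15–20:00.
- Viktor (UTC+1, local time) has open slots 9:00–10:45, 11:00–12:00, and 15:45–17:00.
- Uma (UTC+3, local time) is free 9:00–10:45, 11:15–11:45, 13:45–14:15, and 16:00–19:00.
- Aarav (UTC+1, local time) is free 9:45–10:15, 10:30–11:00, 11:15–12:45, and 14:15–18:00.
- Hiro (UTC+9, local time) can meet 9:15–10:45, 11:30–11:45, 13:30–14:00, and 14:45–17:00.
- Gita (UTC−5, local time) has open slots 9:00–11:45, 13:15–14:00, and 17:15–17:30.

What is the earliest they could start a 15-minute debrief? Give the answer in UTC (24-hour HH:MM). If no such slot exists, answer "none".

none

Carlos → UTC: 03:00–07:15, 07:45–08:00, 11:15–15:00.
Viktor → UTC: 08:00–09:45, 10:00–11:00, 14:45–16:00.
Uma → UTC: 06:00–07:45, 08:15–08:45, 10:45–11:15, 13:00–16:00.
Aarav → UTC: 08:45–09:15, 09:30–10:00, 10:15–11:45, 13:15–17:00.
Hiro → UTC: 00:15–01:45, 02:30–02:45, 04:30–05:00, 05:45–08:00.
Gita → UTC: 14:00–16:45, 18:15–19:00, 22:15–22:30.
Carlos ∩ Viktor: 14:45–15:00.
Carlos ∩ Viktor ∩ Uma: 14:45–15:00.
Carlos ∩ Viktor ∩ Uma ∩ Aarav: 14:45–15:00.
Carlos ∩ Viktor ∩ Uma ∩ Aarav ∩ Hiro: (none).
Carlos ∩ Viktor ∩ Uma ∩ Aarav ∩ Hiro ∩ Gita: (none).
Windows ≥ 15 min: (none).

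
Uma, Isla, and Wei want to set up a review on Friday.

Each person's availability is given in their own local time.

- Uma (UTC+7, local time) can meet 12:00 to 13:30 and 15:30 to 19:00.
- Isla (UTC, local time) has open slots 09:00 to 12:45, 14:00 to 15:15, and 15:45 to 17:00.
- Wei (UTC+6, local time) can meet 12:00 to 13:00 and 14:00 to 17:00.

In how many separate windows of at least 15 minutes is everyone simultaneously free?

1

Uma → UTC: 05:00–06:30, 08:30–12:00.
Isla → UTC: 09:00–12:45, 14:00–15:15, 15:45–17:00.
Wei → UTC: 06:00–07:00, 08:00–11:00.
Uma ∩ Isla: 09:00–12:00.
Uma ∩ Isla ∩ Wei: 09:00–11:00.
Windows ≥ 15 min: 09:00–11:00.
That's 1 window.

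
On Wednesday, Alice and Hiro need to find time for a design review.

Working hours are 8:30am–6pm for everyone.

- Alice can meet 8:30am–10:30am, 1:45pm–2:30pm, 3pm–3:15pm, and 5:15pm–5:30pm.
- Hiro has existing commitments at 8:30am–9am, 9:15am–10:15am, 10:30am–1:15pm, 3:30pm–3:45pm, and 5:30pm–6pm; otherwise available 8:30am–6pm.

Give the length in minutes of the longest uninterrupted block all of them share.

45 minutes

Hiro free within 08:30–18:00: 09:00–09:15, 10:15–10:30, 13:15–15:30, 15:45–17:30.
Alice ∩ Hiro: 09:00–09:15, 10:15–10:30, 13:45–14:30, 15:00–15:15, 17:15–17:30.
Common window lengths: 15, 15, 45, 15, 15 min; longest is 45.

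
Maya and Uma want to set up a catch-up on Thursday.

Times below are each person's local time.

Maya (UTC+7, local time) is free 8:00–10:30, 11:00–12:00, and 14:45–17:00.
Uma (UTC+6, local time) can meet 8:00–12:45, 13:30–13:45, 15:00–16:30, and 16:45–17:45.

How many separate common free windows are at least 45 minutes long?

Maya → UTC: 01:00–03:30, 04:00–05:00, 07:45–10:00.
Uma → UTC: 02:00–06:45, 07:30–07:45, 09:00–10:30, 10:45–11:45.
Maya ∩ Uma: 02:00–03:30, 04:00–05:00, 09:00–10:00.
Windows ≥ 45 min: 02:00–03:30, 04:00–05:00, 09:00–10:00.
That's 3 windows.

3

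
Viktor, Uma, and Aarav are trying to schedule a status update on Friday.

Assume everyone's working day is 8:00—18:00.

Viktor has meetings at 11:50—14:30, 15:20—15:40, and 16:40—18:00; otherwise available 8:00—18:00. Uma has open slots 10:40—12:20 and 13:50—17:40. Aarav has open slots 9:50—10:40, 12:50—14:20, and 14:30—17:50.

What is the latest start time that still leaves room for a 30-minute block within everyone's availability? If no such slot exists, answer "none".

16:10

Viktor free within 08:00–18:00: 08:00–11:50, 14:30–15:20, 15:40–16:40.
Viktor ∩ Uma: 10:40–11:50, 14:30–15:20, 15:40–16:40.
Viktor ∩ Uma ∩ Aarav: 14:30–15:20, 15:40–16:40.
Windows ≥ 30 min: 14:30–15:20, 15:40–16:40.
Latest start in the last window 15:40–16:40 is 16:40 − 30 min = 16:10.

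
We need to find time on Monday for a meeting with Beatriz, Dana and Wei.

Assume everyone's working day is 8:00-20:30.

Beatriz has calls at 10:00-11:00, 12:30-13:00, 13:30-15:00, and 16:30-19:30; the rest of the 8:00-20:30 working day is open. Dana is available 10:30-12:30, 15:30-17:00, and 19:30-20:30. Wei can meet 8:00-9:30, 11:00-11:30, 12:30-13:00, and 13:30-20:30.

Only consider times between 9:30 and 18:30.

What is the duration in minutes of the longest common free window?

Beatriz free within 08:00–20:30: 08:00–10:00, 11:00–12:30, 13:00–13:30, 15:00–16:30, 19:30–20:30.
Beatriz ∩ Dana: 11:00–12:30, 15:30–16:30, 19:30–20:30.
Beatriz ∩ Dana ∩ Wei: 11:00–11:30, 15:30–16:30, 19:30–20:30.
Restricted to 09:30–18:30: 11:00–11:30, 15:30–16:30.
Common window lengths: 30, 60 min; longest is 60.

60 minutes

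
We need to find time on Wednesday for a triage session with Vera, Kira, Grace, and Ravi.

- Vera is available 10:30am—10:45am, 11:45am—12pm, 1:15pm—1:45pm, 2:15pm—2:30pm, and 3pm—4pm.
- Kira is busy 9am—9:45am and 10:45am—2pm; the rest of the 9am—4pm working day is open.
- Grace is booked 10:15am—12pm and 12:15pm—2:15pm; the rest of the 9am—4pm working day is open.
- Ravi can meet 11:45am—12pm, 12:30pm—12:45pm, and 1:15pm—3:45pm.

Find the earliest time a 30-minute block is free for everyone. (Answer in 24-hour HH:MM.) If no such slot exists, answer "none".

Kira free within 09:00–16:00: 09:45–10:45, 14:00–16:00.
Grace free within 09:00–16:00: 09:00–10:15, 12:00–12:15, 14:15–16:00.
Vera ∩ Kira: 10:30–10:45, 14:15–14:30, 15:00–16:00.
Vera ∩ Kira ∩ Grace: 14:15–14:30, 15:00–16:00.
Vera ∩ Kira ∩ Grace ∩ Ravi: 14:15–14:30, 15:00–15:45.
Windows ≥ 30 min: 15:00–15:45.
Earliest such window starts at 15:00.

15:00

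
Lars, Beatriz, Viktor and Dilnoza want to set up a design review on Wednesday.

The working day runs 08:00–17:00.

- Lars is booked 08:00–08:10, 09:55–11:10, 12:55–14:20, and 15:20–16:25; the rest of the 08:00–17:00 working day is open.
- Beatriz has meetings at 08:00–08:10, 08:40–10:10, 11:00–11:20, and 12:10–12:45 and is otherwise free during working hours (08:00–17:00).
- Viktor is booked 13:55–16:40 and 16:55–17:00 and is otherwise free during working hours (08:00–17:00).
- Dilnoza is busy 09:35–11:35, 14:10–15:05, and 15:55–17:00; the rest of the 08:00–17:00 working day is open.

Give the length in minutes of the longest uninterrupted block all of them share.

Lars free within 08:00–17:00: 08:10–09:55, 11:10–12:55, 14:20–15:20, 16:25–17:00.
Beatriz free within 08:00–17:00: 08:10–08:40, 10:10–11:00, 11:20–12:10, 12:45–17:00.
Viktor free within 08:00–17:00: 08:00–13:55, 16:40–16:55.
Dilnoza free within 08:00–17:00: 08:00–09:35, 11:35–14:10, 15:05–15:55.
Lars ∩ Beatriz: 08:10–08:40, 11:20–12:10, 12:45–12:55, 14:20–15:20, 16:25–17:00.
Lars ∩ Beatriz ∩ Viktor: 08:10–08:40, 11:20–12:10, 12:45–12:55, 16:40–16:55.
Lars ∩ Beatriz ∩ Viktor ∩ Dilnoza: 08:10–08:40, 11:35–12:10, 12:45–12:55.
Common window lengths: 30, 35, 10 min; longest is 35.

35 minutes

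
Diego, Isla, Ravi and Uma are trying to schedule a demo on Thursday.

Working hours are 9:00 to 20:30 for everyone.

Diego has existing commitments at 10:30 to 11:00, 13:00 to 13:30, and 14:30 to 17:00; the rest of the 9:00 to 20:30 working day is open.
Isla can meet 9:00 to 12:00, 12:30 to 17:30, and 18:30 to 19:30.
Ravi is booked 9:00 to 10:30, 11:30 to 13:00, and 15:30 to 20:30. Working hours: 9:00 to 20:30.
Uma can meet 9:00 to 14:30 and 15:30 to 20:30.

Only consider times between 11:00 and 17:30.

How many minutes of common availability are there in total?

Diego free within 09:00–20:30: 09:00–10:30, 11:00–13:00, 13:30–14:30, 17:00–20:30.
Ravi free within 09:00–20:30: 10:30–11:30, 13:00–15:30.
Diego ∩ Isla: 09:00–10:30, 11:00–12:00, 12:30–13:00, 13:30–14:30, 17:00–17:30, 18:30–19:30.
Diego ∩ Isla ∩ Ravi: 11:00–11:30, 13:30–14:30.
Diego ∩ Isla ∩ Ravi ∩ Uma: 11:00–11:30, 13:30–14:30.
Restricted to 11:00–17:30: 11:00–11:30, 13:30–14:30.
Total common minutes: 30 + 60 = 90.

90 minutes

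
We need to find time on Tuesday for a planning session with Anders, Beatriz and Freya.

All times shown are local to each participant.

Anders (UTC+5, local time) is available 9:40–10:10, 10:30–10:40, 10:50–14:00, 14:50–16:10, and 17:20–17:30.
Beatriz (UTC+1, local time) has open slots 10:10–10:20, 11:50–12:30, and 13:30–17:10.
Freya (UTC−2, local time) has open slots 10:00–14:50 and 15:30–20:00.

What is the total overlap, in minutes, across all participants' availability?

Anders → UTC: 04:40–05:10, 05:30–05:40, 05:50–09:00, 09:50–11:10, 12:20–12:30.
Beatriz → UTC: 09:10–09:20, 10:50–11:30, 12:30–16:10.
Freya → UTC: 12:00–16:50, 17:30–22:00.
Anders ∩ Beatriz: 10:50–11:10.
Anders ∩ Beatriz ∩ Freya: (none).
Total common minutes: 0.

0 minutes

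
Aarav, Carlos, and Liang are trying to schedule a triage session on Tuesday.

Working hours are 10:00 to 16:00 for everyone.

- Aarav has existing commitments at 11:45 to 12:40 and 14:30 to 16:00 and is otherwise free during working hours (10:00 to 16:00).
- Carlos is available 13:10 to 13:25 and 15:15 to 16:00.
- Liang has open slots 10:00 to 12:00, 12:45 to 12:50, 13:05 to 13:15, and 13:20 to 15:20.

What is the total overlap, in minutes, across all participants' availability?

10 minutes

Aarav free within 10:00–16:00: 10:00–11:45, 12:40–14:30.
Aarav ∩ Carlos: 13:10–13:25.
Aarav ∩ Carlos ∩ Liang: 13:10–13:15, 13:20–13:25.
Total common minutes: 5 + 5 = 10.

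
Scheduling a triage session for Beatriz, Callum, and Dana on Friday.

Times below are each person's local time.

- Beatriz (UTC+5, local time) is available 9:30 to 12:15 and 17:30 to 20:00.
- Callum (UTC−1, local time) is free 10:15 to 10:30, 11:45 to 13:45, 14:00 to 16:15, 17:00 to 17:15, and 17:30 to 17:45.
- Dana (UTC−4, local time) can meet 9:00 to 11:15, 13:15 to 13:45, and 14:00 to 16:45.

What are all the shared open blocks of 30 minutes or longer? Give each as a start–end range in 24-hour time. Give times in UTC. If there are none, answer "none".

13:00–14:45

Beatriz → UTC: 04:30–07:15, 12:30–15:00.
Callum → UTC: 11:15–11:30, 12:45–14:45, 15:00–17:15, 18:00–18:15, 18:30–18:45.
Dana → UTC: 13:00–15:15, 17:15–17:45, 18:00–20:45.
Beatriz ∩ Callum: 12:45–14:45.
Beatriz ∩ Callum ∩ Dana: 13:00–14:45.
Windows ≥ 30 min: 13:00–14:45.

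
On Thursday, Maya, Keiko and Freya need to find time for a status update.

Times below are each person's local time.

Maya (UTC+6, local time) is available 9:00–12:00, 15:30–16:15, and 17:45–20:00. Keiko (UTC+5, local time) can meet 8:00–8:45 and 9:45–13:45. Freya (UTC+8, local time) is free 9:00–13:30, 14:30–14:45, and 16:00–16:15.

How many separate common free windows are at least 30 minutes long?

Maya → UTC: 03:00–06:00, 09:30–10:15, 11:45–14:00.
Keiko → UTC: 03:00–03:45, 04:45–08:45.
Freya → UTC: 01:00–05:30, 06:30–06:45, 08:00–08:15.
Maya ∩ Keiko: 03:00–03:45, 04:45–06:00.
Maya ∩ Keiko ∩ Freya: 03:00–03:45, 04:45–05:30.
Windows ≥ 30 min: 03:00–03:45, 04:45–05:30.
That's 2 windows.

2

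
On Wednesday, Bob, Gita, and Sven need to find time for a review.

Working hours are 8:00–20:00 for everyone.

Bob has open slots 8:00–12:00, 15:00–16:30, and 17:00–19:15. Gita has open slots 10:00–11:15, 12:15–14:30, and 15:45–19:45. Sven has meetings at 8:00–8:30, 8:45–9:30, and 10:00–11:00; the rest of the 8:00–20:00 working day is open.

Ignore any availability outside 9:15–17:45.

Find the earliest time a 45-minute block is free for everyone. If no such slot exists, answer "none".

15:45

Sven free within 08:00–20:00: 08:30–08:45, 09:30–10:00, 11:00–20:00.
Bob ∩ Gita: 10:00–11:15, 15:45–16:30, 17:00–19:15.
Bob ∩ Gita ∩ Sven: 11:00–11:15, 15:45–16:30, 17:00–19:15.
Restricted to 09:15–17:45: 11:00–11:15, 15:45–16:30, 17:00–17:45.
Windows ≥ 45 min: 15:45–16:30, 17:00–17:45.
Earliest such window starts at 15:45.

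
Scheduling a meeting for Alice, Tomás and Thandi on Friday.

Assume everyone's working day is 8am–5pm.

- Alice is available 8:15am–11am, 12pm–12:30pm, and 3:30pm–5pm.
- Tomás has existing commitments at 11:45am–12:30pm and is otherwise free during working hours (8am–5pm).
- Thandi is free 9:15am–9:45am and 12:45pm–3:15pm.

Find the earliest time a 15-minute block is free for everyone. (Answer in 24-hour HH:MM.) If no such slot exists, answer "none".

Tomás free within 08:00–17:00: 08:00–11:45, 12:30–17:00.
Alice ∩ Tomás: 08:15–11:00, 15:30–17:00.
Alice ∩ Tomás ∩ Thandi: 09:15–09:45.
Windows ≥ 15 min: 09:15–09:45.
Earliest such window starts at 09:15.

09:15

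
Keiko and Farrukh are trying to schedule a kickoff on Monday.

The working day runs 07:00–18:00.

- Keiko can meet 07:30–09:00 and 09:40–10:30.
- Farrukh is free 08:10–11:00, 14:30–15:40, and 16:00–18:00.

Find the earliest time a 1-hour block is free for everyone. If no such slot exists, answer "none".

none

Keiko ∩ Farrukh: 08:10–09:00, 09:40–10:30.
Windows ≥ 60 min: (none).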